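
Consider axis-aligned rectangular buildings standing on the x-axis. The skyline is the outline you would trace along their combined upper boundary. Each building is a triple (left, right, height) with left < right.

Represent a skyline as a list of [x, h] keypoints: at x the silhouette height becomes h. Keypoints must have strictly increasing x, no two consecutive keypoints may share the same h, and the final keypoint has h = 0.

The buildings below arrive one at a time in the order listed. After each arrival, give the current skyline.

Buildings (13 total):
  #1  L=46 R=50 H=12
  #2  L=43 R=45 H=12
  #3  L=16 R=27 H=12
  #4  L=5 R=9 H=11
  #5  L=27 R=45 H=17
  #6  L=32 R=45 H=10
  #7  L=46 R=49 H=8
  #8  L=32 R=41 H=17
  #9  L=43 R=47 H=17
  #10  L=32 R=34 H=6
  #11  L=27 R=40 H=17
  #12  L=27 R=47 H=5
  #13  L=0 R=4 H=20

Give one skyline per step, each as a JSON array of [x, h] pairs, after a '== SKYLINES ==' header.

== SKYLINES ==
[[46,12],[50,0]]
[[43,12],[45,0],[46,12],[50,0]]
[[16,12],[27,0],[43,12],[45,0],[46,12],[50,0]]
[[5,11],[9,0],[16,12],[27,0],[43,12],[45,0],[46,12],[50,0]]
[[5,11],[9,0],[16,12],[27,17],[45,0],[46,12],[50,0]]
[[5,11],[9,0],[16,12],[27,17],[45,0],[46,12],[50,0]]
[[5,11],[9,0],[16,12],[27,17],[45,0],[46,12],[50,0]]
[[5,11],[9,0],[16,12],[27,17],[45,0],[46,12],[50,0]]
[[5,11],[9,0],[16,12],[27,17],[47,12],[50,0]]
[[5,11],[9,0],[16,12],[27,17],[47,12],[50,0]]
[[5,11],[9,0],[16,12],[27,17],[47,12],[50,0]]
[[5,11],[9,0],[16,12],[27,17],[47,12],[50,0]]
[[0,20],[4,0],[5,11],[9,0],[16,12],[27,17],[47,12],[50,0]]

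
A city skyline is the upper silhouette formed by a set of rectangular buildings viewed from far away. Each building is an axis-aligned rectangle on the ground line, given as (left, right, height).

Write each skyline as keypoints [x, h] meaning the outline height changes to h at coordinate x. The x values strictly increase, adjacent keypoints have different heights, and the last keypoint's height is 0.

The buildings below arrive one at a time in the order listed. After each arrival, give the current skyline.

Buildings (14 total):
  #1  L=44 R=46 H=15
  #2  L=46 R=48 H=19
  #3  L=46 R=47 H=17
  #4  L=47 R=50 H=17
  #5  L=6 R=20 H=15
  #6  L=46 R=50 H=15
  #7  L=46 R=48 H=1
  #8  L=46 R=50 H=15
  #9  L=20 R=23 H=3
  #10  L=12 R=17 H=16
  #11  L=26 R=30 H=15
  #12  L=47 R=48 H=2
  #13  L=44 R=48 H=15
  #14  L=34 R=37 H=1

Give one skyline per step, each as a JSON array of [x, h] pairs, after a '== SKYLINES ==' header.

== SKYLINES ==
[[44,15],[46,0]]
[[44,15],[46,19],[48,0]]
[[44,15],[46,19],[48,0]]
[[44,15],[46,19],[48,17],[50,0]]
[[6,15],[20,0],[44,15],[46,19],[48,17],[50,0]]
[[6,15],[20,0],[44,15],[46,19],[48,17],[50,0]]
[[6,15],[20,0],[44,15],[46,19],[48,17],[50,0]]
[[6,15],[20,0],[44,15],[46,19],[48,17],[50,0]]
[[6,15],[20,3],[23,0],[44,15],[46,19],[48,17],[50,0]]
[[6,15],[12,16],[17,15],[20,3],[23,0],[44,15],[46,19],[48,17],[50,0]]
[[6,15],[12,16],[17,15],[20,3],[23,0],[26,15],[30,0],[44,15],[46,19],[48,17],[50,0]]
[[6,15],[12,16],[17,15],[20,3],[23,0],[26,15],[30,0],[44,15],[46,19],[48,17],[50,0]]
[[6,15],[12,16],[17,15],[20,3],[23,0],[26,15],[30,0],[44,15],[46,19],[48,17],[50,0]]
[[6,15],[12,16],[17,15],[20,3],[23,0],[26,15],[30,0],[34,1],[37,0],[44,15],[46,19],[48,17],[50,0]]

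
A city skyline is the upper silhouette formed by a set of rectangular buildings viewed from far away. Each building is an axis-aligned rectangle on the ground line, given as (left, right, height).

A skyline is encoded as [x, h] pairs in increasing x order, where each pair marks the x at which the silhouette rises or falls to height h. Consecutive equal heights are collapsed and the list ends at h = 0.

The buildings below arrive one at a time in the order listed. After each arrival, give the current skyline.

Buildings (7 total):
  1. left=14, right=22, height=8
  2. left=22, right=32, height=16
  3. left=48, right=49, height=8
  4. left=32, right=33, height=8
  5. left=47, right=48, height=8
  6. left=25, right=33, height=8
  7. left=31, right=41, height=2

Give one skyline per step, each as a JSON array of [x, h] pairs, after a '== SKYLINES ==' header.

== SKYLINES ==
[[14,8],[22,0]]
[[14,8],[22,16],[32,0]]
[[14,8],[22,16],[32,0],[48,8],[49,0]]
[[14,8],[22,16],[32,8],[33,0],[48,8],[49,0]]
[[14,8],[22,16],[32,8],[33,0],[47,8],[49,0]]
[[14,8],[22,16],[32,8],[33,0],[47,8],[49,0]]
[[14,8],[22,16],[32,8],[33,2],[41,0],[47,8],[49,0]]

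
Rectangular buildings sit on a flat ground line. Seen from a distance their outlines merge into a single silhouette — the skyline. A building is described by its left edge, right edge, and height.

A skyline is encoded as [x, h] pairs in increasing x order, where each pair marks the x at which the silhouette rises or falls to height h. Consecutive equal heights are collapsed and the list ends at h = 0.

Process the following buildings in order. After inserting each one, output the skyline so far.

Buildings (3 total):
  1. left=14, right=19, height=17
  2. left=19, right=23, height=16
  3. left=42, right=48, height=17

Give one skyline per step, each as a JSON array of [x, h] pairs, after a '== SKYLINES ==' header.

== SKYLINES ==
[[14,17],[19,0]]
[[14,17],[19,16],[23,0]]
[[14,17],[19,16],[23,0],[42,17],[48,0]]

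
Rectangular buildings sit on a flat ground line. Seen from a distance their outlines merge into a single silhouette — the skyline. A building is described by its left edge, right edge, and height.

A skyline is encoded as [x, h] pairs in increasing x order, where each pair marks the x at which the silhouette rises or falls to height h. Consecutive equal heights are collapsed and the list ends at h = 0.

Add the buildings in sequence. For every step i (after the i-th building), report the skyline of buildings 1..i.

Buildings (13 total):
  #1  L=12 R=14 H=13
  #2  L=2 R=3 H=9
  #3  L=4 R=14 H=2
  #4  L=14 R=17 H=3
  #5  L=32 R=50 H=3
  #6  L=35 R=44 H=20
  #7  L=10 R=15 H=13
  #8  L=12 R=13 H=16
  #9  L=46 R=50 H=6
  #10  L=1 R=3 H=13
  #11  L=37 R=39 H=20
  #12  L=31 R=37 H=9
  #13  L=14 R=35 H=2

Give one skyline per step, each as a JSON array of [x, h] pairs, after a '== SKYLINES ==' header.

== SKYLINES ==
[[12,13],[14,0]]
[[2,9],[3,0],[12,13],[14,0]]
[[2,9],[3,0],[4,2],[12,13],[14,0]]
[[2,9],[3,0],[4,2],[12,13],[14,3],[17,0]]
[[2,9],[3,0],[4,2],[12,13],[14,3],[17,0],[32,3],[50,0]]
[[2,9],[3,0],[4,2],[12,13],[14,3],[17,0],[32,3],[35,20],[44,3],[50,0]]
[[2,9],[3,0],[4,2],[10,13],[15,3],[17,0],[32,3],[35,20],[44,3],[50,0]]
[[2,9],[3,0],[4,2],[10,13],[12,16],[13,13],[15,3],[17,0],[32,3],[35,20],[44,3],[50,0]]
[[2,9],[3,0],[4,2],[10,13],[12,16],[13,13],[15,3],[17,0],[32,3],[35,20],[44,3],[46,6],[50,0]]
[[1,13],[3,0],[4,2],[10,13],[12,16],[13,13],[15,3],[17,0],[32,3],[35,20],[44,3],[46,6],[50,0]]
[[1,13],[3,0],[4,2],[10,13],[12,16],[13,13],[15,3],[17,0],[32,3],[35,20],[44,3],[46,6],[50,0]]
[[1,13],[3,0],[4,2],[10,13],[12,16],[13,13],[15,3],[17,0],[31,9],[35,20],[44,3],[46,6],[50,0]]
[[1,13],[3,0],[4,2],[10,13],[12,16],[13,13],[15,3],[17,2],[31,9],[35,20],[44,3],[46,6],[50,0]]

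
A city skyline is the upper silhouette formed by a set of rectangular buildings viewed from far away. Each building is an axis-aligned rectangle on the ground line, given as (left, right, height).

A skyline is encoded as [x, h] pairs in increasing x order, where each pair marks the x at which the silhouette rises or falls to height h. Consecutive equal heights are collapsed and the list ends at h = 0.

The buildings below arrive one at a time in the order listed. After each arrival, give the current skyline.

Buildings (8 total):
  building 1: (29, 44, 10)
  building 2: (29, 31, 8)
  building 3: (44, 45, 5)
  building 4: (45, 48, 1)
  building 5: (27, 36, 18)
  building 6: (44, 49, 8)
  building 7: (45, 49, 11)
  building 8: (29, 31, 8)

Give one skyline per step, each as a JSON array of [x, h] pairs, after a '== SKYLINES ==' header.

== SKYLINES ==
[[29,10],[44,0]]
[[29,10],[44,0]]
[[29,10],[44,5],[45,0]]
[[29,10],[44,5],[45,1],[48,0]]
[[27,18],[36,10],[44,5],[45,1],[48,0]]
[[27,18],[36,10],[44,8],[49,0]]
[[27,18],[36,10],[44,8],[45,11],[49,0]]
[[27,18],[36,10],[44,8],[45,11],[49,0]]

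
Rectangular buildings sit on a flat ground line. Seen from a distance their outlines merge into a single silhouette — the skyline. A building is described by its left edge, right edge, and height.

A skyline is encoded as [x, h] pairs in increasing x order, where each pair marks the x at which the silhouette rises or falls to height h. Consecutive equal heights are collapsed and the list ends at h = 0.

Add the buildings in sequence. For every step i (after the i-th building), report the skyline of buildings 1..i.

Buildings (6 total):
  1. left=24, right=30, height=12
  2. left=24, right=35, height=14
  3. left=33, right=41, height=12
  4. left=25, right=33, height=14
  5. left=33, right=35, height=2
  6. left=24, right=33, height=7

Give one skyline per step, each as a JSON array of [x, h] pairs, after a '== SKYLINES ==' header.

== SKYLINES ==
[[24,12],[30,0]]
[[24,14],[35,0]]
[[24,14],[35,12],[41,0]]
[[24,14],[35,12],[41,0]]
[[24,14],[35,12],[41,0]]
[[24,14],[35,12],[41,0]]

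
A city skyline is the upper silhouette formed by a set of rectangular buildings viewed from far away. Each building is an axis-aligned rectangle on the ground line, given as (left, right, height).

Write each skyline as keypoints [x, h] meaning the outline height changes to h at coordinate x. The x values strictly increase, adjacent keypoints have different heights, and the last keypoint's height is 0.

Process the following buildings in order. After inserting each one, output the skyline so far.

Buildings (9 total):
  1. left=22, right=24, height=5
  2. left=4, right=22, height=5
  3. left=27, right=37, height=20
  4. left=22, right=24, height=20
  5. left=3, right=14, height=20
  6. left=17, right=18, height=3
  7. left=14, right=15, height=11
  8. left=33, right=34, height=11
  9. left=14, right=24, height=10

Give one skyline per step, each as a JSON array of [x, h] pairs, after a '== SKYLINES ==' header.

== SKYLINES ==
[[22,5],[24,0]]
[[4,5],[24,0]]
[[4,5],[24,0],[27,20],[37,0]]
[[4,5],[22,20],[24,0],[27,20],[37,0]]
[[3,20],[14,5],[22,20],[24,0],[27,20],[37,0]]
[[3,20],[14,5],[22,20],[24,0],[27,20],[37,0]]
[[3,20],[14,11],[15,5],[22,20],[24,0],[27,20],[37,0]]
[[3,20],[14,11],[15,5],[22,20],[24,0],[27,20],[37,0]]
[[3,20],[14,11],[15,10],[22,20],[24,0],[27,20],[37,0]]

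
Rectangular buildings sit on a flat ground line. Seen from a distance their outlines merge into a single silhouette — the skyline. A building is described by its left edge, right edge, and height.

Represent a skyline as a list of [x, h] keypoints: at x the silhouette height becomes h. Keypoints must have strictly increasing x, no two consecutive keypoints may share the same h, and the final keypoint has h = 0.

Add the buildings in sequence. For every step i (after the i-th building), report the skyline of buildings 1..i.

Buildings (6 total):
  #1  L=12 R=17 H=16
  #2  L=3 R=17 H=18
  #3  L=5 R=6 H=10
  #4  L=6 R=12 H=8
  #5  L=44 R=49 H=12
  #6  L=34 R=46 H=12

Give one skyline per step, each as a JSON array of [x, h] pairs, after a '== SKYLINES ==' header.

== SKYLINES ==
[[12,16],[17,0]]
[[3,18],[17,0]]
[[3,18],[17,0]]
[[3,18],[17,0]]
[[3,18],[17,0],[44,12],[49,0]]
[[3,18],[17,0],[34,12],[49,0]]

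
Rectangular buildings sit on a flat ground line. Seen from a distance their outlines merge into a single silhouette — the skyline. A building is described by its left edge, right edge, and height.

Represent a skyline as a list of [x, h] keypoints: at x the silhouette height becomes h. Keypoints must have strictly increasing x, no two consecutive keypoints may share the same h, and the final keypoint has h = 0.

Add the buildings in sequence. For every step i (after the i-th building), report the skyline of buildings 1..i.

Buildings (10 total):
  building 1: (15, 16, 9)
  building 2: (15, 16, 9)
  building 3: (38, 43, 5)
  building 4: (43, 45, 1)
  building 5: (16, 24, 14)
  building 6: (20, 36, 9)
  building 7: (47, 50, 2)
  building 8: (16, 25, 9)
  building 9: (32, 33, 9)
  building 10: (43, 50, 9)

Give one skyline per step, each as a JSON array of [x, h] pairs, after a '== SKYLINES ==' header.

== SKYLINES ==
[[15,9],[16,0]]
[[15,9],[16,0]]
[[15,9],[16,0],[38,5],[43,0]]
[[15,9],[16,0],[38,5],[43,1],[45,0]]
[[15,9],[16,14],[24,0],[38,5],[43,1],[45,0]]
[[15,9],[16,14],[24,9],[36,0],[38,5],[43,1],[45,0]]
[[15,9],[16,14],[24,9],[36,0],[38,5],[43,1],[45,0],[47,2],[50,0]]
[[15,9],[16,14],[24,9],[36,0],[38,5],[43,1],[45,0],[47,2],[50,0]]
[[15,9],[16,14],[24,9],[36,0],[38,5],[43,1],[45,0],[47,2],[50,0]]
[[15,9],[16,14],[24,9],[36,0],[38,5],[43,9],[50,0]]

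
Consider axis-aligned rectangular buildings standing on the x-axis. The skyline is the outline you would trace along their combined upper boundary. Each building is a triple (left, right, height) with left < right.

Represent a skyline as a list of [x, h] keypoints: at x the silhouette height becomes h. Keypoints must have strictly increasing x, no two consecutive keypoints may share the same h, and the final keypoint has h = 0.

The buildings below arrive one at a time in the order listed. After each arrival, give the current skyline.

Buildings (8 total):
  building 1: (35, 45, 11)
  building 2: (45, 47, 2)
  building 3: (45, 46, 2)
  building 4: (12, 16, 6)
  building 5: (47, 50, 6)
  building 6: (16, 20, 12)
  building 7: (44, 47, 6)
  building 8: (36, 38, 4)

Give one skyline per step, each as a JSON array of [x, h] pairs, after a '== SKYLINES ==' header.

== SKYLINES ==
[[35,11],[45,0]]
[[35,11],[45,2],[47,0]]
[[35,11],[45,2],[47,0]]
[[12,6],[16,0],[35,11],[45,2],[47,0]]
[[12,6],[16,0],[35,11],[45,2],[47,6],[50,0]]
[[12,6],[16,12],[20,0],[35,11],[45,2],[47,6],[50,0]]
[[12,6],[16,12],[20,0],[35,11],[45,6],[50,0]]
[[12,6],[16,12],[20,0],[35,11],[45,6],[50,0]]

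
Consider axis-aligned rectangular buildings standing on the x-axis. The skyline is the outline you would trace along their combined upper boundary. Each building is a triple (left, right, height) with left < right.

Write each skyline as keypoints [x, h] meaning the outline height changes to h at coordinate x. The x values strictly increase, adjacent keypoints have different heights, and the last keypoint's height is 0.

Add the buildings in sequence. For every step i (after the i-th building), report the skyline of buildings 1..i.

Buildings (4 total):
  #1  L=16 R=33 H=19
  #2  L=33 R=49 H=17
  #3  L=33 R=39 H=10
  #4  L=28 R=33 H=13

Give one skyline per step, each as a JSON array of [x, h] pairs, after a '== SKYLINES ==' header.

== SKYLINES ==
[[16,19],[33,0]]
[[16,19],[33,17],[49,0]]
[[16,19],[33,17],[49,0]]
[[16,19],[33,17],[49,0]]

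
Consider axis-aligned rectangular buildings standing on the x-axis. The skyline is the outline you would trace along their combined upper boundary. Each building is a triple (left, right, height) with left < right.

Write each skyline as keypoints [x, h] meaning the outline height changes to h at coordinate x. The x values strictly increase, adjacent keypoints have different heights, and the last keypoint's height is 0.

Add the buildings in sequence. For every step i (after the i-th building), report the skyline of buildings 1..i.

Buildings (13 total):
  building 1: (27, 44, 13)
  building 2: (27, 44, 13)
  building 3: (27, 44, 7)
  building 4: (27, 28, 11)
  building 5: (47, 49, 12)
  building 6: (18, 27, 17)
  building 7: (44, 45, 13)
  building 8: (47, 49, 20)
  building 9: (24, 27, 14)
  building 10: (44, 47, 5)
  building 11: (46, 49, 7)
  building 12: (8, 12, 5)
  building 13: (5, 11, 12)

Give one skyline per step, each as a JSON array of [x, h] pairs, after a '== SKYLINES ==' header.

== SKYLINES ==
[[27,13],[44,0]]
[[27,13],[44,0]]
[[27,13],[44,0]]
[[27,13],[44,0]]
[[27,13],[44,0],[47,12],[49,0]]
[[18,17],[27,13],[44,0],[47,12],[49,0]]
[[18,17],[27,13],[45,0],[47,12],[49,0]]
[[18,17],[27,13],[45,0],[47,20],[49,0]]
[[18,17],[27,13],[45,0],[47,20],[49,0]]
[[18,17],[27,13],[45,5],[47,20],[49,0]]
[[18,17],[27,13],[45,5],[46,7],[47,20],[49,0]]
[[8,5],[12,0],[18,17],[27,13],[45,5],[46,7],[47,20],[49,0]]
[[5,12],[11,5],[12,0],[18,17],[27,13],[45,5],[46,7],[47,20],[49,0]]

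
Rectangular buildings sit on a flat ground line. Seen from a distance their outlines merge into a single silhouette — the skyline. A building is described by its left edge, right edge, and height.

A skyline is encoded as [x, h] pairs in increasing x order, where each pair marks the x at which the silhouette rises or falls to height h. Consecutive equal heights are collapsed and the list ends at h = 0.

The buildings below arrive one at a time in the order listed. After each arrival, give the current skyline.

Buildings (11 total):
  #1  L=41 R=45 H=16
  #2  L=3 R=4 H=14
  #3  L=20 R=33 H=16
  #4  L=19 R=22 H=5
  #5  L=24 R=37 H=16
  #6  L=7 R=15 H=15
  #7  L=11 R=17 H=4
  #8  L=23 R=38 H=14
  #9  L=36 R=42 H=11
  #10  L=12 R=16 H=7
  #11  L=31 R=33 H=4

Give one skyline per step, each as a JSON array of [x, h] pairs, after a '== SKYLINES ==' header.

== SKYLINES ==
[[41,16],[45,0]]
[[3,14],[4,0],[41,16],[45,0]]
[[3,14],[4,0],[20,16],[33,0],[41,16],[45,0]]
[[3,14],[4,0],[19,5],[20,16],[33,0],[41,16],[45,0]]
[[3,14],[4,0],[19,5],[20,16],[37,0],[41,16],[45,0]]
[[3,14],[4,0],[7,15],[15,0],[19,5],[20,16],[37,0],[41,16],[45,0]]
[[3,14],[4,0],[7,15],[15,4],[17,0],[19,5],[20,16],[37,0],[41,16],[45,0]]
[[3,14],[4,0],[7,15],[15,4],[17,0],[19,5],[20,16],[37,14],[38,0],[41,16],[45,0]]
[[3,14],[4,0],[7,15],[15,4],[17,0],[19,5],[20,16],[37,14],[38,11],[41,16],[45,0]]
[[3,14],[4,0],[7,15],[15,7],[16,4],[17,0],[19,5],[20,16],[37,14],[38,11],[41,16],[45,0]]
[[3,14],[4,0],[7,15],[15,7],[16,4],[17,0],[19,5],[20,16],[37,14],[38,11],[41,16],[45,0]]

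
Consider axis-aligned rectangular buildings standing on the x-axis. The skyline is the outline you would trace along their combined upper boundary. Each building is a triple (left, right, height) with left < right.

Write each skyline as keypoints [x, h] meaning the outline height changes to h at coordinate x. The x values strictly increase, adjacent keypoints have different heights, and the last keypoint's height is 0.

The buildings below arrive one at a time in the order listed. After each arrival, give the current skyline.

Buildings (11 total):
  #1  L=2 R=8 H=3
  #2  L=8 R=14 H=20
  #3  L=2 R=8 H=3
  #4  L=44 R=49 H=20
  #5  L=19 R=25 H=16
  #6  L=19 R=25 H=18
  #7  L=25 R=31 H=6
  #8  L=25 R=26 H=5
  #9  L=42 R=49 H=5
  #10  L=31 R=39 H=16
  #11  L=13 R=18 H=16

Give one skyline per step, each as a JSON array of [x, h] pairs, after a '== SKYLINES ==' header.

== SKYLINES ==
[[2,3],[8,0]]
[[2,3],[8,20],[14,0]]
[[2,3],[8,20],[14,0]]
[[2,3],[8,20],[14,0],[44,20],[49,0]]
[[2,3],[8,20],[14,0],[19,16],[25,0],[44,20],[49,0]]
[[2,3],[8,20],[14,0],[19,18],[25,0],[44,20],[49,0]]
[[2,3],[8,20],[14,0],[19,18],[25,6],[31,0],[44,20],[49,0]]
[[2,3],[8,20],[14,0],[19,18],[25,6],[31,0],[44,20],[49,0]]
[[2,3],[8,20],[14,0],[19,18],[25,6],[31,0],[42,5],[44,20],[49,0]]
[[2,3],[8,20],[14,0],[19,18],[25,6],[31,16],[39,0],[42,5],[44,20],[49,0]]
[[2,3],[8,20],[14,16],[18,0],[19,18],[25,6],[31,16],[39,0],[42,5],[44,20],[49,0]]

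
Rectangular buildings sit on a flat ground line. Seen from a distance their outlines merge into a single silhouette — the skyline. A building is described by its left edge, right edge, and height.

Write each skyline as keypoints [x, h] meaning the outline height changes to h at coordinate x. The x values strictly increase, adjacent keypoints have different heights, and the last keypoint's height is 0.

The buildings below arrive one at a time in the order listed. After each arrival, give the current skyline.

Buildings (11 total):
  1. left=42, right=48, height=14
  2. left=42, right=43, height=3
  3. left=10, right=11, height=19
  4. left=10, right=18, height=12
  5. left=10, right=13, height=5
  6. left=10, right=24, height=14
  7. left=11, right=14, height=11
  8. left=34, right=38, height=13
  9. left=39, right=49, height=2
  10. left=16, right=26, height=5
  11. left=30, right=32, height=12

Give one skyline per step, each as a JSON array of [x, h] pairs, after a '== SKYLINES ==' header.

== SKYLINES ==
[[42,14],[48,0]]
[[42,14],[48,0]]
[[10,19],[11,0],[42,14],[48,0]]
[[10,19],[11,12],[18,0],[42,14],[48,0]]
[[10,19],[11,12],[18,0],[42,14],[48,0]]
[[10,19],[11,14],[24,0],[42,14],[48,0]]
[[10,19],[11,14],[24,0],[42,14],[48,0]]
[[10,19],[11,14],[24,0],[34,13],[38,0],[42,14],[48,0]]
[[10,19],[11,14],[24,0],[34,13],[38,0],[39,2],[42,14],[48,2],[49,0]]
[[10,19],[11,14],[24,5],[26,0],[34,13],[38,0],[39,2],[42,14],[48,2],[49,0]]
[[10,19],[11,14],[24,5],[26,0],[30,12],[32,0],[34,13],[38,0],[39,2],[42,14],[48,2],[49,0]]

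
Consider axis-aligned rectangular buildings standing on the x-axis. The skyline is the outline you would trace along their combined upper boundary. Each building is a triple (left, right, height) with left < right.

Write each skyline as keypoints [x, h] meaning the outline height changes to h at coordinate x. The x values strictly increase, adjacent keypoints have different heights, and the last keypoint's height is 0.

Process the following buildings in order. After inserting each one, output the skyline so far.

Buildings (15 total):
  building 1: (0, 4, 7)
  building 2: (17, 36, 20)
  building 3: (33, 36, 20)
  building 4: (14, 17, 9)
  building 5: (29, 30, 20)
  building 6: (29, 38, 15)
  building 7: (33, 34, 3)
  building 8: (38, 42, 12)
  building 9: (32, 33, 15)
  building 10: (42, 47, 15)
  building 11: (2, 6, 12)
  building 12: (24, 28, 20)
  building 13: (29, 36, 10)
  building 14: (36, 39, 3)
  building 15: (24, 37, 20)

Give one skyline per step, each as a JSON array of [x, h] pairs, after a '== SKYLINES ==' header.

== SKYLINES ==
[[0,7],[4,0]]
[[0,7],[4,0],[17,20],[36,0]]
[[0,7],[4,0],[17,20],[36,0]]
[[0,7],[4,0],[14,9],[17,20],[36,0]]
[[0,7],[4,0],[14,9],[17,20],[36,0]]
[[0,7],[4,0],[14,9],[17,20],[36,15],[38,0]]
[[0,7],[4,0],[14,9],[17,20],[36,15],[38,0]]
[[0,7],[4,0],[14,9],[17,20],[36,15],[38,12],[42,0]]
[[0,7],[4,0],[14,9],[17,20],[36,15],[38,12],[42,0]]
[[0,7],[4,0],[14,9],[17,20],[36,15],[38,12],[42,15],[47,0]]
[[0,7],[2,12],[6,0],[14,9],[17,20],[36,15],[38,12],[42,15],[47,0]]
[[0,7],[2,12],[6,0],[14,9],[17,20],[36,15],[38,12],[42,15],[47,0]]
[[0,7],[2,12],[6,0],[14,9],[17,20],[36,15],[38,12],[42,15],[47,0]]
[[0,7],[2,12],[6,0],[14,9],[17,20],[36,15],[38,12],[42,15],[47,0]]
[[0,7],[2,12],[6,0],[14,9],[17,20],[37,15],[38,12],[42,15],[47,0]]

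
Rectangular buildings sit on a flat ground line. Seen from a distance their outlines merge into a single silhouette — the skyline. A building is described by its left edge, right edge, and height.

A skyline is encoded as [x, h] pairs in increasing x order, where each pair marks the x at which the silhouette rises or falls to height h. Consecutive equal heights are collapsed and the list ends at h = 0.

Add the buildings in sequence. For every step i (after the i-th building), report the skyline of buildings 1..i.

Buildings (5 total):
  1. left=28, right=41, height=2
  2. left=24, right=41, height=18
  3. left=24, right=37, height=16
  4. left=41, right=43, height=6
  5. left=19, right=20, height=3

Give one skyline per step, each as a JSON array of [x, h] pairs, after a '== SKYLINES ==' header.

== SKYLINES ==
[[28,2],[41,0]]
[[24,18],[41,0]]
[[24,18],[41,0]]
[[24,18],[41,6],[43,0]]
[[19,3],[20,0],[24,18],[41,6],[43,0]]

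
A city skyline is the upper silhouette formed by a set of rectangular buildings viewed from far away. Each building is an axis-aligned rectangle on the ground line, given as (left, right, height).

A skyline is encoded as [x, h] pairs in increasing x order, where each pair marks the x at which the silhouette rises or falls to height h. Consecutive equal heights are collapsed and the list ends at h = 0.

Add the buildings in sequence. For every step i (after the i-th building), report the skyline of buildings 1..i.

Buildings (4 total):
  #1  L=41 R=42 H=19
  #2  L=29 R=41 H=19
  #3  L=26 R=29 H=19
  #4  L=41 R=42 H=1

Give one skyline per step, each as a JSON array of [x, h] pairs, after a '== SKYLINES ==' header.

== SKYLINES ==
[[41,19],[42,0]]
[[29,19],[42,0]]
[[26,19],[42,0]]
[[26,19],[42,0]]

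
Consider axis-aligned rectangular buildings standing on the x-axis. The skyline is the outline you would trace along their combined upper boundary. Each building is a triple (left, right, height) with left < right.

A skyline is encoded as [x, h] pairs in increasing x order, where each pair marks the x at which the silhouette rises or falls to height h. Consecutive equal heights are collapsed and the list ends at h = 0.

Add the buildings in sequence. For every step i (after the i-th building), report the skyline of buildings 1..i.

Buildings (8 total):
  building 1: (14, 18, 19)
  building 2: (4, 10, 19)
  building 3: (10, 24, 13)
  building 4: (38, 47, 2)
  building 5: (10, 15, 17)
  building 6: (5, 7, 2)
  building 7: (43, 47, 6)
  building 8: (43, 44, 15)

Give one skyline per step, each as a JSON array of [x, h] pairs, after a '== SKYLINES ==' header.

== SKYLINES ==
[[14,19],[18,0]]
[[4,19],[10,0],[14,19],[18,0]]
[[4,19],[10,13],[14,19],[18,13],[24,0]]
[[4,19],[10,13],[14,19],[18,13],[24,0],[38,2],[47,0]]
[[4,19],[10,17],[14,19],[18,13],[24,0],[38,2],[47,0]]
[[4,19],[10,17],[14,19],[18,13],[24,0],[38,2],[47,0]]
[[4,19],[10,17],[14,19],[18,13],[24,0],[38,2],[43,6],[47,0]]
[[4,19],[10,17],[14,19],[18,13],[24,0],[38,2],[43,15],[44,6],[47,0]]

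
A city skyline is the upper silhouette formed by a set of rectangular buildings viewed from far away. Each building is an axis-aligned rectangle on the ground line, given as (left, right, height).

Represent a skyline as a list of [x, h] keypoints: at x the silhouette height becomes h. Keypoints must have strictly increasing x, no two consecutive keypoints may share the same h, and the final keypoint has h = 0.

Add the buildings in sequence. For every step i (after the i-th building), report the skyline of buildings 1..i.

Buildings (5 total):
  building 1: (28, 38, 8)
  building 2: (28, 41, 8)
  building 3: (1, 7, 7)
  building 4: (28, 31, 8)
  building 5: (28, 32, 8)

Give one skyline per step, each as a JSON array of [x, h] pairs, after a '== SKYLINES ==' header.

== SKYLINES ==
[[28,8],[38,0]]
[[28,8],[41,0]]
[[1,7],[7,0],[28,8],[41,0]]
[[1,7],[7,0],[28,8],[41,0]]
[[1,7],[7,0],[28,8],[41,0]]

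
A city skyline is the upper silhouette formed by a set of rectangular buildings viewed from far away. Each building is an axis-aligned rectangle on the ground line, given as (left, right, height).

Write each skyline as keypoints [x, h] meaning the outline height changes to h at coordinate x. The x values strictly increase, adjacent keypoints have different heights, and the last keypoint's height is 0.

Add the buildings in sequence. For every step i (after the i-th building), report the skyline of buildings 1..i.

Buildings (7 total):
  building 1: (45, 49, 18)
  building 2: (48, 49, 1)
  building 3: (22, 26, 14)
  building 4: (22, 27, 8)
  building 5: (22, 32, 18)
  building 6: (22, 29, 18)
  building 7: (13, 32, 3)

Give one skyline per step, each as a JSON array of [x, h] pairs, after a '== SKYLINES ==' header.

== SKYLINES ==
[[45,18],[49,0]]
[[45,18],[49,0]]
[[22,14],[26,0],[45,18],[49,0]]
[[22,14],[26,8],[27,0],[45,18],[49,0]]
[[22,18],[32,0],[45,18],[49,0]]
[[22,18],[32,0],[45,18],[49,0]]
[[13,3],[22,18],[32,0],[45,18],[49,0]]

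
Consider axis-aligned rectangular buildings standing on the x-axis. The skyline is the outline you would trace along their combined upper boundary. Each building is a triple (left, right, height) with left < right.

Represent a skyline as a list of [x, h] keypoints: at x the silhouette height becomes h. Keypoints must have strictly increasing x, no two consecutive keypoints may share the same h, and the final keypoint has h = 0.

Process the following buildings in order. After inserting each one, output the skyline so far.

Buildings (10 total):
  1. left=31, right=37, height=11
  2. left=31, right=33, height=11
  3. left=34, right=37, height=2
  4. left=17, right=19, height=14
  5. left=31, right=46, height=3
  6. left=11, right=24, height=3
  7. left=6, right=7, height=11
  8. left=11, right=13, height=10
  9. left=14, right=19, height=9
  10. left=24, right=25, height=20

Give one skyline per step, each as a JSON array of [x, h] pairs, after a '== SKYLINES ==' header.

== SKYLINES ==
[[31,11],[37,0]]
[[31,11],[37,0]]
[[31,11],[37,0]]
[[17,14],[19,0],[31,11],[37,0]]
[[17,14],[19,0],[31,11],[37,3],[46,0]]
[[11,3],[17,14],[19,3],[24,0],[31,11],[37,3],[46,0]]
[[6,11],[7,0],[11,3],[17,14],[19,3],[24,0],[31,11],[37,3],[46,0]]
[[6,11],[7,0],[11,10],[13,3],[17,14],[19,3],[24,0],[31,11],[37,3],[46,0]]
[[6,11],[7,0],[11,10],[13,3],[14,9],[17,14],[19,3],[24,0],[31,11],[37,3],[46,0]]
[[6,11],[7,0],[11,10],[13,3],[14,9],[17,14],[19,3],[24,20],[25,0],[31,11],[37,3],[46,0]]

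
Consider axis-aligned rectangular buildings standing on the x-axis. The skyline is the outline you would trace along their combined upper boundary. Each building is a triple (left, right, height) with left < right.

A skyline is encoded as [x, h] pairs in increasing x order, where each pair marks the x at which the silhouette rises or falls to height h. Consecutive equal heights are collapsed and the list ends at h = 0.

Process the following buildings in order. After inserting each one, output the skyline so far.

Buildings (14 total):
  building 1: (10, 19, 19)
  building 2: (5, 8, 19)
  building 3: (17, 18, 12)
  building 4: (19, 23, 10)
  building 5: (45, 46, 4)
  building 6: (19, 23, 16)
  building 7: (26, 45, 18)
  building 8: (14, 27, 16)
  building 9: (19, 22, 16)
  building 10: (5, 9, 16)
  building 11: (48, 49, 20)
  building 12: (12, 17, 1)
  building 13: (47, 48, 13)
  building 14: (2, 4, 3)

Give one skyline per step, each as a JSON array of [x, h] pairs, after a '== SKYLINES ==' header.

== SKYLINES ==
[[10,19],[19,0]]
[[5,19],[8,0],[10,19],[19,0]]
[[5,19],[8,0],[10,19],[19,0]]
[[5,19],[8,0],[10,19],[19,10],[23,0]]
[[5,19],[8,0],[10,19],[19,10],[23,0],[45,4],[46,0]]
[[5,19],[8,0],[10,19],[19,16],[23,0],[45,4],[46,0]]
[[5,19],[8,0],[10,19],[19,16],[23,0],[26,18],[45,4],[46,0]]
[[5,19],[8,0],[10,19],[19,16],[26,18],[45,4],[46,0]]
[[5,19],[8,0],[10,19],[19,16],[26,18],[45,4],[46,0]]
[[5,19],[8,16],[9,0],[10,19],[19,16],[26,18],[45,4],[46,0]]
[[5,19],[8,16],[9,0],[10,19],[19,16],[26,18],[45,4],[46,0],[48,20],[49,0]]
[[5,19],[8,16],[9,0],[10,19],[19,16],[26,18],[45,4],[46,0],[48,20],[49,0]]
[[5,19],[8,16],[9,0],[10,19],[19,16],[26,18],[45,4],[46,0],[47,13],[48,20],[49,0]]
[[2,3],[4,0],[5,19],[8,16],[9,0],[10,19],[19,16],[26,18],[45,4],[46,0],[47,13],[48,20],[49,0]]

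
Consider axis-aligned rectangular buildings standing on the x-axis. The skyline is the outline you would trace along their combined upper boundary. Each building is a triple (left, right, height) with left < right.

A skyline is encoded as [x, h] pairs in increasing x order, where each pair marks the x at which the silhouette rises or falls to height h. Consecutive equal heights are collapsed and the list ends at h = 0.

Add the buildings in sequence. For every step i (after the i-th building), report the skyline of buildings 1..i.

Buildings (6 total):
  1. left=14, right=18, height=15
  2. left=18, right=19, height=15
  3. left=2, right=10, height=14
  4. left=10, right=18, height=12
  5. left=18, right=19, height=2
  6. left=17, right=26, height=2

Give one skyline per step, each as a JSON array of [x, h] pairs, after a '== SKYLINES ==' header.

== SKYLINES ==
[[14,15],[18,0]]
[[14,15],[19,0]]
[[2,14],[10,0],[14,15],[19,0]]
[[2,14],[10,12],[14,15],[19,0]]
[[2,14],[10,12],[14,15],[19,0]]
[[2,14],[10,12],[14,15],[19,2],[26,0]]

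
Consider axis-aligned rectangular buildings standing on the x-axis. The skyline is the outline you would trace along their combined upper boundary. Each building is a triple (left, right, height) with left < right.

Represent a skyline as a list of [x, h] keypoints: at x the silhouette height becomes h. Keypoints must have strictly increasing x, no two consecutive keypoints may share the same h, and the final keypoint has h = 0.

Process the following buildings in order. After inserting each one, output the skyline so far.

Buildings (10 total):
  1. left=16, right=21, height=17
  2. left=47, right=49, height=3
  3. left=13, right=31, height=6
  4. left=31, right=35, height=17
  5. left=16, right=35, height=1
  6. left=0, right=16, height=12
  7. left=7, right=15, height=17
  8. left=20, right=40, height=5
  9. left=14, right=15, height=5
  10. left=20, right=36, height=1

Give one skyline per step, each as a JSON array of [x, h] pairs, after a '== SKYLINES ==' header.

== SKYLINES ==
[[16,17],[21,0]]
[[16,17],[21,0],[47,3],[49,0]]
[[13,6],[16,17],[21,6],[31,0],[47,3],[49,0]]
[[13,6],[16,17],[21,6],[31,17],[35,0],[47,3],[49,0]]
[[13,6],[16,17],[21,6],[31,17],[35,0],[47,3],[49,0]]
[[0,12],[16,17],[21,6],[31,17],[35,0],[47,3],[49,0]]
[[0,12],[7,17],[15,12],[16,17],[21,6],[31,17],[35,0],[47,3],[49,0]]
[[0,12],[7,17],[15,12],[16,17],[21,6],[31,17],[35,5],[40,0],[47,3],[49,0]]
[[0,12],[7,17],[15,12],[16,17],[21,6],[31,17],[35,5],[40,0],[47,3],[49,0]]
[[0,12],[7,17],[15,12],[16,17],[21,6],[31,17],[35,5],[40,0],[47,3],[49,0]]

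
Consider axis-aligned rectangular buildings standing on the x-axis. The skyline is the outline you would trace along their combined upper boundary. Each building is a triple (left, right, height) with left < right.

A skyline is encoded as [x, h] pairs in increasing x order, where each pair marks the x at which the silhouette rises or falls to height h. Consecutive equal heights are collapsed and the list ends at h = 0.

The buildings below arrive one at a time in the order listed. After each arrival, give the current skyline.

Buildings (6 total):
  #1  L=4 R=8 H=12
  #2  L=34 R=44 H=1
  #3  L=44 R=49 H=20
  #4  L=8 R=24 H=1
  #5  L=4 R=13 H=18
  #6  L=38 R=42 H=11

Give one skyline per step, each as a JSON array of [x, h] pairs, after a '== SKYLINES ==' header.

== SKYLINES ==
[[4,12],[8,0]]
[[4,12],[8,0],[34,1],[44,0]]
[[4,12],[8,0],[34,1],[44,20],[49,0]]
[[4,12],[8,1],[24,0],[34,1],[44,20],[49,0]]
[[4,18],[13,1],[24,0],[34,1],[44,20],[49,0]]
[[4,18],[13,1],[24,0],[34,1],[38,11],[42,1],[44,20],[49,0]]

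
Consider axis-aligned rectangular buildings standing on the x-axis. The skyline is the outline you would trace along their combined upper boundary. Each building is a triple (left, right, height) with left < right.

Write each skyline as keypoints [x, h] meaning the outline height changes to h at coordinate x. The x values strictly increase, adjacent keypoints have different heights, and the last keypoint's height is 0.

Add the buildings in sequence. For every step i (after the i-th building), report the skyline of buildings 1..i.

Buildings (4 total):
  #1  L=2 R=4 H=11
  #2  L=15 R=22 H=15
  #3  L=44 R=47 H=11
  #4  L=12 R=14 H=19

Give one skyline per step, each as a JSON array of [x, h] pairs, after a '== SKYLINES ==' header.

== SKYLINES ==
[[2,11],[4,0]]
[[2,11],[4,0],[15,15],[22,0]]
[[2,11],[4,0],[15,15],[22,0],[44,11],[47,0]]
[[2,11],[4,0],[12,19],[14,0],[15,15],[22,0],[44,11],[47,0]]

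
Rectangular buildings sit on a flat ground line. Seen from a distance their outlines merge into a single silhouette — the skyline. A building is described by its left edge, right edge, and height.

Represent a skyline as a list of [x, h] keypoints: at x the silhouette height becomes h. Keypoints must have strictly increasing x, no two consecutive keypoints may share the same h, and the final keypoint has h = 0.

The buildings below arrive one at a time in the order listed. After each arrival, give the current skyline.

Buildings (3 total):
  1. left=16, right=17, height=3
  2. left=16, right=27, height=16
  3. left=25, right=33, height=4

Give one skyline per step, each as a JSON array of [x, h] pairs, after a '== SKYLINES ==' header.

== SKYLINES ==
[[16,3],[17,0]]
[[16,16],[27,0]]
[[16,16],[27,4],[33,0]]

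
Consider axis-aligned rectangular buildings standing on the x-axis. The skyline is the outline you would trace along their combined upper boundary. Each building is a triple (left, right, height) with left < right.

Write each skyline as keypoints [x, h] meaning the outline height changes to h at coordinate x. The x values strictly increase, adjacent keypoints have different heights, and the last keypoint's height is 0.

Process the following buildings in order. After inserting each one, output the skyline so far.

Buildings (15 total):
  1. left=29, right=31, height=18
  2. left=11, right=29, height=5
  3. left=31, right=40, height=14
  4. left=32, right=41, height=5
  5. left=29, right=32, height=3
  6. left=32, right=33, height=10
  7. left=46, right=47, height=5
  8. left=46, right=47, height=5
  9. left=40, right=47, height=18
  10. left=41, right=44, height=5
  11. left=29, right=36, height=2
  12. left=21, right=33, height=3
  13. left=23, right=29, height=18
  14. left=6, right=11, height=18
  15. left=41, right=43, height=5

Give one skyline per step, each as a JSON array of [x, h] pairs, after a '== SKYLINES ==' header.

== SKYLINES ==
[[29,18],[31,0]]
[[11,5],[29,18],[31,0]]
[[11,5],[29,18],[31,14],[40,0]]
[[11,5],[29,18],[31,14],[40,5],[41,0]]
[[11,5],[29,18],[31,14],[40,5],[41,0]]
[[11,5],[29,18],[31,14],[40,5],[41,0]]
[[11,5],[29,18],[31,14],[40,5],[41,0],[46,5],[47,0]]
[[11,5],[29,18],[31,14],[40,5],[41,0],[46,5],[47,0]]
[[11,5],[29,18],[31,14],[40,18],[47,0]]
[[11,5],[29,18],[31,14],[40,18],[47,0]]
[[11,5],[29,18],[31,14],[40,18],[47,0]]
[[11,5],[29,18],[31,14],[40,18],[47,0]]
[[11,5],[23,18],[31,14],[40,18],[47,0]]
[[6,18],[11,5],[23,18],[31,14],[40,18],[47,0]]
[[6,18],[11,5],[23,18],[31,14],[40,18],[47,0]]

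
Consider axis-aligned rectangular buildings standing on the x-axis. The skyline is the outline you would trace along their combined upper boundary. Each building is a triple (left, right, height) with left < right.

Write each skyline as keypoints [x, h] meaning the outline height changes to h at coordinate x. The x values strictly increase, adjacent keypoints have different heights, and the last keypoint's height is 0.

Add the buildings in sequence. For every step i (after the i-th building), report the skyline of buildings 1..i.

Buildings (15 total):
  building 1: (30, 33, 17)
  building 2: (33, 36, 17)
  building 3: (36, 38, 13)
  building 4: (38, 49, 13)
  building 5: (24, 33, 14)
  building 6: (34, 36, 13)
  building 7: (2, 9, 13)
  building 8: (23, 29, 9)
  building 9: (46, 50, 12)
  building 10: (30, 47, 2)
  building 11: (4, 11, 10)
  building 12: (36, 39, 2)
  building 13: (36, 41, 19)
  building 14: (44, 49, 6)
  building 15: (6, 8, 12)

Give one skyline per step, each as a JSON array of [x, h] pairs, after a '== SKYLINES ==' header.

== SKYLINES ==
[[30,17],[33,0]]
[[30,17],[36,0]]
[[30,17],[36,13],[38,0]]
[[30,17],[36,13],[49,0]]
[[24,14],[30,17],[36,13],[49,0]]
[[24,14],[30,17],[36,13],[49,0]]
[[2,13],[9,0],[24,14],[30,17],[36,13],[49,0]]
[[2,13],[9,0],[23,9],[24,14],[30,17],[36,13],[49,0]]
[[2,13],[9,0],[23,9],[24,14],[30,17],[36,13],[49,12],[50,0]]
[[2,13],[9,0],[23,9],[24,14],[30,17],[36,13],[49,12],[50,0]]
[[2,13],[9,10],[11,0],[23,9],[24,14],[30,17],[36,13],[49,12],[50,0]]
[[2,13],[9,10],[11,0],[23,9],[24,14],[30,17],[36,13],[49,12],[50,0]]
[[2,13],[9,10],[11,0],[23,9],[24,14],[30,17],[36,19],[41,13],[49,12],[50,0]]
[[2,13],[9,10],[11,0],[23,9],[24,14],[30,17],[36,19],[41,13],[49,12],[50,0]]
[[2,13],[9,10],[11,0],[23,9],[24,14],[30,17],[36,19],[41,13],[49,12],[50,0]]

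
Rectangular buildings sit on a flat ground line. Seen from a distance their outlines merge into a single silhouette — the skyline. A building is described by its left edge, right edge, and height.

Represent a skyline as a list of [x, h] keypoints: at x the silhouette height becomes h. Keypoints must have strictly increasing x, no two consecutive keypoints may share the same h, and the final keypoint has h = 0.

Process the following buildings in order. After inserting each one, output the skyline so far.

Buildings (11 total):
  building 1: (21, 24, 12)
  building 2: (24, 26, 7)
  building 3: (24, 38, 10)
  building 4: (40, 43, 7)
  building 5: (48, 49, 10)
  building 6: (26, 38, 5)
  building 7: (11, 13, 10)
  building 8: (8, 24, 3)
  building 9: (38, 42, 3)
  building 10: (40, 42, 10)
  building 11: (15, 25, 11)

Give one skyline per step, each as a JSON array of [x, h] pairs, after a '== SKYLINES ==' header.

== SKYLINES ==
[[21,12],[24,0]]
[[21,12],[24,7],[26,0]]
[[21,12],[24,10],[38,0]]
[[21,12],[24,10],[38,0],[40,7],[43,0]]
[[21,12],[24,10],[38,0],[40,7],[43,0],[48,10],[49,0]]
[[21,12],[24,10],[38,0],[40,7],[43,0],[48,10],[49,0]]
[[11,10],[13,0],[21,12],[24,10],[38,0],[40,7],[43,0],[48,10],[49,0]]
[[8,3],[11,10],[13,3],[21,12],[24,10],[38,0],[40,7],[43,0],[48,10],[49,0]]
[[8,3],[11,10],[13,3],[21,12],[24,10],[38,3],[40,7],[43,0],[48,10],[49,0]]
[[8,3],[11,10],[13,3],[21,12],[24,10],[38,3],[40,10],[42,7],[43,0],[48,10],[49,0]]
[[8,3],[11,10],[13,3],[15,11],[21,12],[24,11],[25,10],[38,3],[40,10],[42,7],[43,0],[48,10],[49,0]]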